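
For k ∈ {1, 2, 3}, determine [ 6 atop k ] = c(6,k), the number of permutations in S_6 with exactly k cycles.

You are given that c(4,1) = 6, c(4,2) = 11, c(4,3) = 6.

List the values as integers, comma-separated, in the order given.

@5  (5,1):6·4+0→24, (5,2):11·4+6→50, (5,3):6·4+11→35
@6  (6,1):24·5+0→120, (6,2):50·5+24→274, (6,3):35·5+50→225
Read c(6,1) = 120, c(6,2) = 274, c(6,3) = 225.

120, 274, 225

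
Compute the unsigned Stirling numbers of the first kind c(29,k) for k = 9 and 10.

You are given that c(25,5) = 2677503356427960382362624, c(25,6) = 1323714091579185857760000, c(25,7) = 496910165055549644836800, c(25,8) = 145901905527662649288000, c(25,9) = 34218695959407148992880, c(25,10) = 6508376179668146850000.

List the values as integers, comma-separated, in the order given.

r26: T_26,6=25×1323714091579185857760000+2677503356427960382362624=35770355645907606826362624; T_26,7=25×496910165055549644836800+1323714091579185857760000=13746468217967926978680000; T_26,8=25×145901905527662649288000+496910165055549644836800=4144457803247115877036800; T_26,9=25×34218695959407148992880+145901905527662649288000=1001369304512841374110000; T_26,10=25×6508376179668146850000+34218695959407148992880=196928100451110820242880
r27: T_27,7=26×13746468217967926978680000+35770355645907606826362624=393178529313073708272042624; T_27,8=26×4144457803247115877036800+13746468217967926978680000=121502371102392939781636800; T_27,9=26×1001369304512841374110000+4144457803247115877036800=30180059720580991603896800; T_27,10=26×196928100451110820242880+1001369304512841374110000=6121499916241722700424880
r28: T_28,8=27×121502371102392939781636800+393178529313073708272042624=3673742549077683082376236224; T_28,9=27×30180059720580991603896800+121502371102392939781636800=936363983558079713086850400; T_28,10=27×6121499916241722700424880+30180059720580991603896800=195460557459107504515368560
r29: T_29,9=28×936363983558079713086850400+3673742549077683082376236224=29891934088703915048808047424; T_29,10=28×195460557459107504515368560+936363983558079713086850400=6409259592413089839517170080
Read c(29,9) = 29891934088703915048808047424, c(29,10) = 6409259592413089839517170080.

29891934088703915048808047424, 6409259592413089839517170080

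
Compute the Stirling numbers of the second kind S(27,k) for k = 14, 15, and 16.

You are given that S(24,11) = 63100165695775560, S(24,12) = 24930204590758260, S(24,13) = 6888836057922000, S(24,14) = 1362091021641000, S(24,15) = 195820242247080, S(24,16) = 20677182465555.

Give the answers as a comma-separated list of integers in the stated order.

[25] T[25,12]:12*24930204590758260+63100165695775560=362262620784874680 · T[25,13]:13*6888836057922000+24930204590758260=114485073343744260 · T[25,14]:14*1362091021641000+6888836057922000=25958110360896000 · T[25,15]:15*195820242247080+1362091021641000=4299394655347200 · T[25,16]:16*20677182465555+195820242247080=526655161695960
[26] T[26,13]:13*114485073343744260+362262620784874680=1850568574253550060 · T[26,14]:14*25958110360896000+114485073343744260=477898618396288260 · T[26,15]:15*4299394655347200+25958110360896000=90449030191104000 · T[26,16]:16*526655161695960+4299394655347200=12725877242482560
[27] T[27,14]:14*477898618396288260+1850568574253550060=8541149231801585700 · T[27,15]:15*90449030191104000+477898618396288260=1834634071262848260 · T[27,16]:16*12725877242482560+90449030191104000=294063066070824960
Read S(27,14) = 8541149231801585700, S(27,15) = 1834634071262848260, S(27,16) = 294063066070824960.

8541149231801585700, 1834634071262848260, 294063066070824960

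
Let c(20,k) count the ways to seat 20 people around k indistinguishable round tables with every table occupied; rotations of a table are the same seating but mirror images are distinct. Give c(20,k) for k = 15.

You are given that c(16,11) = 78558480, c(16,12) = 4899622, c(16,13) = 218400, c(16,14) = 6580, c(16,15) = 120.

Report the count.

@17  (17,12):4899622·16+78558480→156952432, (17,13):218400·16+4899622→8394022, (17,14):6580·16+218400→323680, (17,15):120·16+6580→8500
@18  (18,13):8394022·17+156952432→299650806, (18,14):323680·17+8394022→13896582, (18,15):8500·17+323680→468180
@19  (19,14):13896582·18+299650806→549789282, (19,15):468180·18+13896582→22323822
@20  (20,15):22323822·19+549789282→973941900
Read c(20,15) = 973941900.

973941900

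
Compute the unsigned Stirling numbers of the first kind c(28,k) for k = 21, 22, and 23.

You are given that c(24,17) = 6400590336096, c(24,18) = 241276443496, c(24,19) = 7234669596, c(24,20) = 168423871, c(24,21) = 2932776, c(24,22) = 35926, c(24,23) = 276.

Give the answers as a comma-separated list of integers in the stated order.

i=25: T(25,18)=6400590336096+24·241276443496=12191224980000 | T(25,19)=241276443496+24·7234669596=414908513800 | T(25,20)=7234669596+24·168423871=11276842500 | T(25,21)=168423871+24·2932776=238810495 | T(25,22)=2932776+24·35926=3795000 | T(25,23)=35926+24·276=42550
i=26: T(26,19)=12191224980000+25·414908513800=22563937825000 | T(26,20)=414908513800+25·11276842500=696829576300 | T(26,21)=11276842500+25·238810495=17247104875 | T(26,22)=238810495+25·3795000=333685495 | T(26,23)=3795000+25·42550=4858750
i=27: T(27,20)=22563937825000+26·696829576300=40681506808800 | T(27,21)=696829576300+26·17247104875=1145254303050 | T(27,22)=17247104875+26·333685495=25922927745 | T(27,23)=333685495+26·4858750=460012995
i=28: T(28,21)=40681506808800+27·1145254303050=71603372991150 | T(28,22)=1145254303050+27·25922927745=1845173352165 | T(28,23)=25922927745+27·460012995=38343278610
Read c(28,21) = 71603372991150, c(28,22) = 1845173352165, c(28,23) = 38343278610.

71603372991150, 1845173352165, 38343278610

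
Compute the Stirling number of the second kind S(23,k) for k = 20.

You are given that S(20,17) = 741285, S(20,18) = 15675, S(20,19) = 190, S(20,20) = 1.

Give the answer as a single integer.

[21] T[21,18]:18*15675+741285=1023435 · T[21,19]:19*190+15675=19285 · T[21,20]:20*1+190=210
[22] T[22,19]:19*19285+1023435=1389850 · T[22,20]:20*210+19285=23485
[23] T[23,20]:20*23485+1389850=1859550
Read S(23,20) = 1859550.

1859550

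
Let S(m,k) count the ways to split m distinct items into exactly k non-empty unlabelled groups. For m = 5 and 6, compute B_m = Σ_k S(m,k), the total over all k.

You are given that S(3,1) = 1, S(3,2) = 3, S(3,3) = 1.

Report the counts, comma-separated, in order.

52, 203

row 4: T[4][1]=1·1+0=1  T[4][2]=2·3+1=7  T[4][3]=3·1+3=6  T[4][4]=4·0+1=1
row 5: T[5][1]=1·1+0=1  T[5][2]=2·7+1=15  T[5][3]=3·6+7=25  T[5][4]=4·1+6=10  T[5][5]=5·0+1=1
row 6: T[6][1]=1·1+0=1  T[6][2]=2·15+1=31  T[6][3]=3·25+15=90  T[6][4]=4·10+25=65  T[6][5]=5·1+10=15  T[6][6]=6·0+1=1
B_5 = ΣS(5,k) = 1+15+25+10+1 = 52
B_6 = ΣS(6,k) = 1+31+90+65+15+1 = 203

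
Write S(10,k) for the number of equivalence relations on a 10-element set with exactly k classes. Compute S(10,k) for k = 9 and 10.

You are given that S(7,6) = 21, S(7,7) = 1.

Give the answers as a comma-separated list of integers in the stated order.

[8] T[8,7]:7*1+21=28 · T[8,8]:8*0+1=1
[9] T[9,8]:8*1+28=36 · T[9,9]:9*0+1=1
[10] T[10,9]:9*1+36=45 · T[10,10]:10*0+1=1
Read S(10,9) = 45, S(10,10) = 1.

45, 1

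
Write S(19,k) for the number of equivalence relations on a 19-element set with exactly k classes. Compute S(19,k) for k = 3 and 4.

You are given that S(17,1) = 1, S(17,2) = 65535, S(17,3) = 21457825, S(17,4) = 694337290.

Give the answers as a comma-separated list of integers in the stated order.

i=18: T(18,2)=1+2·65535=131071 | T(18,3)=65535+3·21457825=64439010 | T(18,4)=21457825+4·694337290=2798806985
i=19: T(19,3)=131071+3·64439010=193448101 | T(19,4)=64439010+4·2798806985=11259666950
Read S(19,3) = 193448101, S(19,4) = 11259666950.

193448101, 11259666950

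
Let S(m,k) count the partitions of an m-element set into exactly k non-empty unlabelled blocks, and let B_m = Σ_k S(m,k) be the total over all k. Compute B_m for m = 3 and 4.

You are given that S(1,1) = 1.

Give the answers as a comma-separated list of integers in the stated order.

5, 15

r2: T_2,1=1×1+0=1; T_2,2=2×0+1=1
r3: T_3,1=1×1+0=1; T_3,2=2×1+1=3; T_3,3=3×0+1=1
r4: T_4,1=1×1+0=1; T_4,2=2×3+1=7; T_4,3=3×1+3=6; T_4,4=4×0+1=1
B_3 = ΣS(3,k) = 1+3+1 = 5
B_4 = ΣS(4,k) = 1+7+6+1 = 15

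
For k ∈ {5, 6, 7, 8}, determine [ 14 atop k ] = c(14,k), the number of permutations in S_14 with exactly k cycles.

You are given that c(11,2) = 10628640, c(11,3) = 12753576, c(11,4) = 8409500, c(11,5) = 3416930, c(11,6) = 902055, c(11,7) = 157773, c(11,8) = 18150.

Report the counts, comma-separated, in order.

[12] T[12,3]:11*12753576+10628640=150917976 · T[12,4]:11*8409500+12753576=105258076 · T[12,5]:11*3416930+8409500=45995730 · T[12,6]:11*902055+3416930=13339535 · T[12,7]:11*157773+902055=2637558 · T[12,8]:11*18150+157773=357423
[13] T[13,4]:12*105258076+150917976=1414014888 · T[13,5]:12*45995730+105258076=657206836 · T[13,6]:12*13339535+45995730=206070150 · T[13,7]:12*2637558+13339535=44990231 · T[13,8]:12*357423+2637558=6926634
[14] T[14,5]:13*657206836+1414014888=9957703756 · T[14,6]:13*206070150+657206836=3336118786 · T[14,7]:13*44990231+206070150=790943153 · T[14,8]:13*6926634+44990231=135036473
Read c(14,5) = 9957703756, c(14,6) = 3336118786, c(14,7) = 790943153, c(14,8) = 135036473.

9957703756, 3336118786, 790943153, 135036473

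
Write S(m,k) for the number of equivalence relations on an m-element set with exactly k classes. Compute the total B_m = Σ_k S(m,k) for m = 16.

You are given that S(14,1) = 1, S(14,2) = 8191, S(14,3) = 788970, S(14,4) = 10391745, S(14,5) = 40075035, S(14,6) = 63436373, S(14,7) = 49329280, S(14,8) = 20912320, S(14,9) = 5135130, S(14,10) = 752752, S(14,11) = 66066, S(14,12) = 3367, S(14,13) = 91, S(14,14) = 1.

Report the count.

10480142147

i=15: T(15,1)=0+1·1=1 | T(15,2)=1+2·8191=16383 | T(15,3)=8191+3·788970=2375101 | T(15,4)=788970+4·10391745=42355950 | T(15,5)=10391745+5·40075035=210766920 | T(15,6)=40075035+6·63436373=420693273 | T(15,7)=63436373+7·49329280=408741333 | T(15,8)=49329280+8·20912320=216627840 | T(15,9)=20912320+9·5135130=67128490 | T(15,10)=5135130+10·752752=12662650 | T(15,11)=752752+11·66066=1479478 | T(15,12)=66066+12·3367=106470 | T(15,13)=3367+13·91=4550 | T(15,14)=91+14·1=105 | T(15,15)=1+15·0=1
i=16: T(16,1)=0+1·1=1 | T(16,2)=1+2·16383=32767 | T(16,3)=16383+3·2375101=7141686 | T(16,4)=2375101+4·42355950=171798901 | T(16,5)=42355950+5·210766920=1096190550 | T(16,6)=210766920+6·420693273=2734926558 | T(16,7)=420693273+7·408741333=3281882604 | T(16,8)=408741333+8·216627840=2141764053 | T(16,9)=216627840+9·67128490=820784250 | T(16,10)=67128490+10·12662650=193754990 | T(16,11)=12662650+11·1479478=28936908 | T(16,12)=1479478+12·106470=2757118 | T(16,13)=106470+13·4550=165620 | T(16,14)=4550+14·105=6020 | T(16,15)=105+15·1=120 | T(16,16)=1+16·0=1
B_16 = ΣS(16,k) = 1+32767+7141686+171798901+1096190550+2734926558+3281882604+2141764053+820784250+193754990+28936908+2757118+165620+6020+120+1 = 10480142147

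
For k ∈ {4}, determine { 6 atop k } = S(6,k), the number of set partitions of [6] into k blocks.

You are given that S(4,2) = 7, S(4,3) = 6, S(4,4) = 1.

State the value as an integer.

65

[5] T[5,3]:3*6+7=25 · T[5,4]:4*1+6=10
[6] T[6,4]:4*10+25=65
Read S(6,4) = 65.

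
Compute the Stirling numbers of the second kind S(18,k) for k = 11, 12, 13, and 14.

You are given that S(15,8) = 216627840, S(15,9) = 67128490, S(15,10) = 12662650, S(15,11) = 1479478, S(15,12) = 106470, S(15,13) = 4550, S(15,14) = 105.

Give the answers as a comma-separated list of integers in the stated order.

8391004908, 1256328866, 125854638, 8408778

i=16: T(16,9)=216627840+9·67128490=820784250 | T(16,10)=67128490+10·12662650=193754990 | T(16,11)=12662650+11·1479478=28936908 | T(16,12)=1479478+12·106470=2757118 | T(16,13)=106470+13·4550=165620 | T(16,14)=4550+14·105=6020
i=17: T(17,10)=820784250+10·193754990=2758334150 | T(17,11)=193754990+11·28936908=512060978 | T(17,12)=28936908+12·2757118=62022324 | T(17,13)=2757118+13·165620=4910178 | T(17,14)=165620+14·6020=249900
i=18: T(18,11)=2758334150+11·512060978=8391004908 | T(18,12)=512060978+12·62022324=1256328866 | T(18,13)=62022324+13·4910178=125854638 | T(18,14)=4910178+14·249900=8408778
Read S(18,11) = 8391004908, S(18,12) = 1256328866, S(18,13) = 125854638, S(18,14) = 8408778.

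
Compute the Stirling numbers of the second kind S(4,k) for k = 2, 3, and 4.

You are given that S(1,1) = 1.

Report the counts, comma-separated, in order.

i=2: T(2,1)=0+1·1=1 | T(2,2)=1+2·0=1
i=3: T(3,1)=0+1·1=1 | T(3,2)=1+2·1=3 | T(3,3)=1+3·0=1
i=4: T(4,2)=1+2·3=7 | T(4,3)=3+3·1=6 | T(4,4)=1+4·0=1
Read S(4,2) = 7, S(4,3) = 6, S(4,4) = 1.

7, 6, 1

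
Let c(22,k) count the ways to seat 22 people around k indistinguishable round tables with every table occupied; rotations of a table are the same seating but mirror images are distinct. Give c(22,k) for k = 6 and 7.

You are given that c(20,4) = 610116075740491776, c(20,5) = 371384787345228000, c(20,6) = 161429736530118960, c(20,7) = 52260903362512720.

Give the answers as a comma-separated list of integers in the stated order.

83637381699544802976, 28939583397335447760

[21] T[21,5]:20*371384787345228000+610116075740491776=8037811822645051776 · T[21,6]:20*161429736530118960+371384787345228000=3599979517947607200 · T[21,7]:20*52260903362512720+161429736530118960=1206647803780373360
[22] T[22,6]:21*3599979517947607200+8037811822645051776=83637381699544802976 · T[22,7]:21*1206647803780373360+3599979517947607200=28939583397335447760
Read c(22,6) = 83637381699544802976, c(22,7) = 28939583397335447760.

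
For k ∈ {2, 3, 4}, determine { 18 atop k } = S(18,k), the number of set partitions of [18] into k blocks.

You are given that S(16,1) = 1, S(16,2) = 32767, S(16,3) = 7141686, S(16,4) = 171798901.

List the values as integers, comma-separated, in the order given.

row 17: T[17][1]=1·1+0=1  T[17][2]=2·32767+1=65535  T[17][3]=3·7141686+32767=21457825  T[17][4]=4·171798901+7141686=694337290
row 18: T[18][2]=2·65535+1=131071  T[18][3]=3·21457825+65535=64439010  T[18][4]=4·694337290+21457825=2798806985
Read S(18,2) = 131071, S(18,3) = 64439010, S(18,4) = 2798806985.

131071, 64439010, 2798806985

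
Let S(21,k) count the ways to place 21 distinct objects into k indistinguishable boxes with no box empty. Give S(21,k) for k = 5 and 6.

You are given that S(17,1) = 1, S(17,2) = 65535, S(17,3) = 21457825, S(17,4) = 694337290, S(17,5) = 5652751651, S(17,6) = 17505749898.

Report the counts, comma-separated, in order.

3791262568401, 26585679462804

row 18: T[18][2]=2·65535+1=131071  T[18][3]=3·21457825+65535=64439010  T[18][4]=4·694337290+21457825=2798806985  T[18][5]=5·5652751651+694337290=28958095545  T[18][6]=6·17505749898+5652751651=110687251039
row 19: T[19][3]=3·64439010+131071=193448101  T[19][4]=4·2798806985+64439010=11259666950  T[19][5]=5·28958095545+2798806985=147589284710  T[19][6]=6·110687251039+28958095545=693081601779
row 20: T[20][4]=4·11259666950+193448101=45232115901  T[20][5]=5·147589284710+11259666950=749206090500  T[20][6]=6·693081601779+147589284710=4306078895384
row 21: T[21][5]=5·749206090500+45232115901=3791262568401  T[21][6]=6·4306078895384+749206090500=26585679462804
Read S(21,5) = 3791262568401, S(21,6) = 26585679462804.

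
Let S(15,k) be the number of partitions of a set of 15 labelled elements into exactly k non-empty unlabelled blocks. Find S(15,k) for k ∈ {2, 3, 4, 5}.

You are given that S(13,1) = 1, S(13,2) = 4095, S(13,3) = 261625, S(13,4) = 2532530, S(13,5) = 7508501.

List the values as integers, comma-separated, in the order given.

16383, 2375101, 42355950, 210766920

[14] T[14,1]:1*1+0=1 · T[14,2]:2*4095+1=8191 · T[14,3]:3*261625+4095=788970 · T[14,4]:4*2532530+261625=10391745 · T[14,5]:5*7508501+2532530=40075035
[15] T[15,2]:2*8191+1=16383 · T[15,3]:3*788970+8191=2375101 · T[15,4]:4*10391745+788970=42355950 · T[15,5]:5*40075035+10391745=210766920
Read S(15,2) = 16383, S(15,3) = 2375101, S(15,4) = 42355950, S(15,5) = 210766920.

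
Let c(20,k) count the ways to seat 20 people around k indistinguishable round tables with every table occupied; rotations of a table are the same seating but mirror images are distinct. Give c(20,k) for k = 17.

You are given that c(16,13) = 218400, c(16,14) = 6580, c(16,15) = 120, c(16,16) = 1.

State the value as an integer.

@17  (17,14):6580·16+218400→323680, (17,15):120·16+6580→8500, (17,16):1·16+120→136, (17,17):0·16+1→1
@18  (18,15):8500·17+323680→468180, (18,16):136·17+8500→10812, (18,17):1·17+136→153
@19  (19,16):10812·18+468180→662796, (19,17):153·18+10812→13566
@20  (20,17):13566·19+662796→920550
Read c(20,17) = 920550.

920550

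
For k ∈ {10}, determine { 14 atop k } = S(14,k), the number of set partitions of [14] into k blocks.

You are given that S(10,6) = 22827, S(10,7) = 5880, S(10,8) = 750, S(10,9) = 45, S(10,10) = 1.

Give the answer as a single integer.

752752

@11  (11,7):5880·7+22827→63987, (11,8):750·8+5880→11880, (11,9):45·9+750→1155, (11,10):1·10+45→55
@12  (12,8):11880·8+63987→159027, (12,9):1155·9+11880→22275, (12,10):55·10+1155→1705
@13  (13,9):22275·9+159027→359502, (13,10):1705·10+22275→39325
@14  (14,10):39325·10+359502→752752
Read S(14,10) = 752752.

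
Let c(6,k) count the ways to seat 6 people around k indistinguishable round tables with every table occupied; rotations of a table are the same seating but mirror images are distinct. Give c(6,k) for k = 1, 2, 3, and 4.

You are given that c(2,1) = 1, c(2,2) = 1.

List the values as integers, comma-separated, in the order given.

120, 274, 225, 85

row 3: T[3][1]=2·1+0=2  T[3][2]=2·1+1=3  T[3][3]=2·0+1=1
row 4: T[4][1]=3·2+0=6  T[4][2]=3·3+2=11  T[4][3]=3·1+3=6  T[4][4]=3·0+1=1
row 5: T[5][1]=4·6+0=24  T[5][2]=4·11+6=50  T[5][3]=4·6+11=35  T[5][4]=4·1+6=10
row 6: T[6][1]=5·24+0=120  T[6][2]=5·50+24=274  T[6][3]=5·35+50=225  T[6][4]=5·10+35=85
Read c(6,1) = 120, c(6,2) = 274, c(6,3) = 225, c(6,4) = 85.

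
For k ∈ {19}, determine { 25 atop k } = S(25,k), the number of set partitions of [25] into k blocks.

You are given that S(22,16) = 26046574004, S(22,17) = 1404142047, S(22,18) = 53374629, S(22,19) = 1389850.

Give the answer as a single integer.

i=23: T(23,17)=26046574004+17·1404142047=49916988803 | T(23,18)=1404142047+18·53374629=2364885369 | T(23,19)=53374629+19·1389850=79781779
i=24: T(24,18)=49916988803+18·2364885369=92484925445 | T(24,19)=2364885369+19·79781779=3880739170
i=25: T(25,19)=92484925445+19·3880739170=166218969675
Read S(25,19) = 166218969675.

166218969675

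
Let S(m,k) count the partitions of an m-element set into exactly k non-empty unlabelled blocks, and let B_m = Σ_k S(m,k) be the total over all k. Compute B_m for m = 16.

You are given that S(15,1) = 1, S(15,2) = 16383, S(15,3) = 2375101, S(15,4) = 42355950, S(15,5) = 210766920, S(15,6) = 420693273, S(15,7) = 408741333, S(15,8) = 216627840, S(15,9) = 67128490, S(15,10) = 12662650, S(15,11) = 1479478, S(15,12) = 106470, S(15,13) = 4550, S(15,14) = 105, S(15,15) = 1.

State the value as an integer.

i=16: T(16,1)=0+1·1=1 | T(16,2)=1+2·16383=32767 | T(16,3)=16383+3·2375101=7141686 | T(16,4)=2375101+4·42355950=171798901 | T(16,5)=42355950+5·210766920=1096190550 | T(16,6)=210766920+6·420693273=2734926558 | T(16,7)=420693273+7·408741333=3281882604 | T(16,8)=408741333+8·216627840=2141764053 | T(16,9)=216627840+9·67128490=820784250 | T(16,10)=67128490+10·12662650=193754990 | T(16,11)=12662650+11·1479478=28936908 | T(16,12)=1479478+12·106470=2757118 | T(16,13)=106470+13·4550=165620 | T(16,14)=4550+14·105=6020 | T(16,15)=105+15·1=120 | T(16,16)=1+16·0=1
B_16 = ΣS(16,k) = 1+32767+7141686+171798901+1096190550+2734926558+3281882604+2141764053+820784250+193754990+28936908+2757118+165620+6020+120+1 = 10480142147

10480142147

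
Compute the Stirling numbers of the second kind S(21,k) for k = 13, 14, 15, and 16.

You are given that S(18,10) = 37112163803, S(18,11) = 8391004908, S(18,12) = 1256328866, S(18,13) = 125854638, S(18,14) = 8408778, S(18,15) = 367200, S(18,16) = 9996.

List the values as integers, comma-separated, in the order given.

1204909218331, 149304004500, 13087462580, 809944464

@19  (19,11):8391004908·11+37112163803→129413217791, (19,12):1256328866·12+8391004908→23466951300, (19,13):125854638·13+1256328866→2892439160, (19,14):8408778·14+125854638→243577530, (19,15):367200·15+8408778→13916778, (19,16):9996·16+367200→527136
@20  (20,12):23466951300·12+129413217791→411016633391, (20,13):2892439160·13+23466951300→61068660380, (20,14):243577530·14+2892439160→6302524580, (20,15):13916778·15+243577530→452329200, (20,16):527136·16+13916778→22350954
@21  (21,13):61068660380·13+411016633391→1204909218331, (21,14):6302524580·14+61068660380→149304004500, (21,15):452329200·15+6302524580→13087462580, (21,16):22350954·16+452329200→809944464
Read S(21,13) = 1204909218331, S(21,14) = 149304004500, S(21,15) = 13087462580, S(21,16) = 809944464.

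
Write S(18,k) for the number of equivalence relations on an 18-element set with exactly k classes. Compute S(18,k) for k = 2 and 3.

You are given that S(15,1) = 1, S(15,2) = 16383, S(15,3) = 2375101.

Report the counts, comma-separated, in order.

row 16: T[16][1]=1·1+0=1  T[16][2]=2·16383+1=32767  T[16][3]=3·2375101+16383=7141686
row 17: T[17][1]=1·1+0=1  T[17][2]=2·32767+1=65535  T[17][3]=3·7141686+32767=21457825
row 18: T[18][2]=2·65535+1=131071  T[18][3]=3·21457825+65535=64439010
Read S(18,2) = 131071, S(18,3) = 64439010.

131071, 64439010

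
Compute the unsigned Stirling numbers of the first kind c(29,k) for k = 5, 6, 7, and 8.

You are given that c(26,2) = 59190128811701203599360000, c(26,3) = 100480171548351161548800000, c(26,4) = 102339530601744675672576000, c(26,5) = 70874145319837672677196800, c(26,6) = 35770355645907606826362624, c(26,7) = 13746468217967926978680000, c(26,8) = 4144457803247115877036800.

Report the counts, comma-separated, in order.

1625014498326371300452283596800, 866422974395414742142363398144, 354237722035840197377888292864, 114481515057741551880042390144

r27: T_27,3=26×100480171548351161548800000+59190128811701203599360000=2671674589068831403868160000; T_27,4=26×102339530601744675672576000+100480171548351161548800000=2761307967193712729035776000; T_27,5=26×70874145319837672677196800+102339530601744675672576000=1945067308917524165279692800; T_27,6=26×35770355645907606826362624+70874145319837672677196800=1000903392113435450162625024; T_27,7=26×13746468217967926978680000+35770355645907606826362624=393178529313073708272042624; T_27,8=26×4144457803247115877036800+13746468217967926978680000=121502371102392939781636800
r28: T_28,4=27×2761307967193712729035776000+2671674589068831403868160000=77226989703299075087834112000; T_28,5=27×1945067308917524165279692800+2761307967193712729035776000=55278125307966865191587481600; T_28,6=27×1000903392113435450162625024+1945067308917524165279692800=28969458895980281319670568448; T_28,7=27×393178529313073708272042624+1000903392113435450162625024=11616723683566425573507775872; T_28,8=27×121502371102392939781636800+393178529313073708272042624=3673742549077683082376236224
r29: T_29,5=28×55278125307966865191587481600+77226989703299075087834112000=1625014498326371300452283596800; T_29,6=28×28969458895980281319670568448+55278125307966865191587481600=866422974395414742142363398144; T_29,7=28×11616723683566425573507775872+28969458895980281319670568448=354237722035840197377888292864; T_29,8=28×3673742549077683082376236224+11616723683566425573507775872=114481515057741551880042390144
Read c(29,5) = 1625014498326371300452283596800, c(29,6) = 866422974395414742142363398144, c(29,7) = 354237722035840197377888292864, c(29,8) = 114481515057741551880042390144.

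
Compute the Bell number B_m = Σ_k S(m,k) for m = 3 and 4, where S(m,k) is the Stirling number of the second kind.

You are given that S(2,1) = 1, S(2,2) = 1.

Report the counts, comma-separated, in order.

5, 15

[3] T[3,1]:1*1+0=1 · T[3,2]:2*1+1=3 · T[3,3]:3*0+1=1
[4] T[4,1]:1*1+0=1 · T[4,2]:2*3+1=7 · T[4,3]:3*1+3=6 · T[4,4]:4*0+1=1
B_3 = ΣS(3,k) = 1+3+1 = 5
B_4 = ΣS(4,k) = 1+7+6+1 = 15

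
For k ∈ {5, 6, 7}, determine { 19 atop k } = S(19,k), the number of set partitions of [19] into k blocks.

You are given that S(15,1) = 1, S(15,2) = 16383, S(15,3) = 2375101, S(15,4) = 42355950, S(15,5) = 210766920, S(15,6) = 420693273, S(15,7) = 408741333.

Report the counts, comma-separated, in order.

147589284710, 693081601779, 1492924634839

@16  (16,2):16383·2+1→32767, (16,3):2375101·3+16383→7141686, (16,4):42355950·4+2375101→171798901, (16,5):210766920·5+42355950→1096190550, (16,6):420693273·6+210766920→2734926558, (16,7):408741333·7+420693273→3281882604
@17  (17,3):7141686·3+32767→21457825, (17,4):171798901·4+7141686→694337290, (17,5):1096190550·5+171798901→5652751651, (17,6):2734926558·6+1096190550→17505749898, (17,7):3281882604·7+2734926558→25708104786
@18  (18,4):694337290·4+21457825→2798806985, (18,5):5652751651·5+694337290→28958095545, (18,6):17505749898·6+5652751651→110687251039, (18,7):25708104786·7+17505749898→197462483400
@19  (19,5):28958095545·5+2798806985→147589284710, (19,6):110687251039·6+28958095545→693081601779, (19,7):197462483400·7+110687251039→1492924634839
Read S(19,5) = 147589284710, S(19,6) = 693081601779, S(19,7) = 1492924634839.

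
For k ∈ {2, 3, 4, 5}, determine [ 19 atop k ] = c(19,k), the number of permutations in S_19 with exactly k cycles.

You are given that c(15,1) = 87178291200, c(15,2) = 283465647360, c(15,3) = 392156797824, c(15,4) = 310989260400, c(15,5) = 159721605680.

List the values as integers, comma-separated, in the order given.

i=16: T(16,1)=0+15·87178291200=1307674368000 | T(16,2)=87178291200+15·283465647360=4339163001600 | T(16,3)=283465647360+15·392156797824=6165817614720 | T(16,4)=392156797824+15·310989260400=5056995703824 | T(16,5)=310989260400+15·159721605680=2706813345600
i=17: T(17,1)=0+16·1307674368000=20922789888000 | T(17,2)=1307674368000+16·4339163001600=70734282393600 | T(17,3)=4339163001600+16·6165817614720=102992244837120 | T(17,4)=6165817614720+16·5056995703824=87077748875904 | T(17,5)=5056995703824+16·2706813345600=48366009233424
i=18: T(18,1)=0+17·20922789888000=355687428096000 | T(18,2)=20922789888000+17·70734282393600=1223405590579200 | T(18,3)=70734282393600+17·102992244837120=1821602444624640 | T(18,4)=102992244837120+17·87077748875904=1583313975727488 | T(18,5)=87077748875904+17·48366009233424=909299905844112
i=19: T(19,2)=355687428096000+18·1223405590579200=22376988058521600 | T(19,3)=1223405590579200+18·1821602444624640=34012249593822720 | T(19,4)=1821602444624640+18·1583313975727488=30321254007719424 | T(19,5)=1583313975727488+18·909299905844112=17950712280921504
Read c(19,2) = 22376988058521600, c(19,3) = 34012249593822720, c(19,4) = 30321254007719424, c(19,5) = 17950712280921504.

22376988058521600, 34012249593822720, 30321254007719424, 17950712280921504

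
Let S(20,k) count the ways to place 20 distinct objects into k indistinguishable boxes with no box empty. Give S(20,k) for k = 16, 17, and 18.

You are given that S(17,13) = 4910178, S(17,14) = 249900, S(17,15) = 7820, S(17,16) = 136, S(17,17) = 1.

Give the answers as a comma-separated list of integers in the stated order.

@18  (18,14):249900·14+4910178→8408778, (18,15):7820·15+249900→367200, (18,16):136·16+7820→9996, (18,17):1·17+136→153, (18,18):0·18+1→1
@19  (19,15):367200·15+8408778→13916778, (19,16):9996·16+367200→527136, (19,17):153·17+9996→12597, (19,18):1·18+153→171
@20  (20,16):527136·16+13916778→22350954, (20,17):12597·17+527136→741285, (20,18):171·18+12597→15675
Read S(20,16) = 22350954, S(20,17) = 741285, S(20,18) = 15675.

22350954, 741285, 15675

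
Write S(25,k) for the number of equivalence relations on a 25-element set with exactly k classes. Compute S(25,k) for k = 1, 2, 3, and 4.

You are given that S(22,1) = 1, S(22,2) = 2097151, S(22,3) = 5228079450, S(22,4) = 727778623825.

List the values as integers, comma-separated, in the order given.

r23: T_23,1=1×1+0=1; T_23,2=2×2097151+1=4194303; T_23,3=3×5228079450+2097151=15686335501; T_23,4=4×727778623825+5228079450=2916342574750
r24: T_24,1=1×1+0=1; T_24,2=2×4194303+1=8388607; T_24,3=3×15686335501+4194303=47063200806; T_24,4=4×2916342574750+15686335501=11681056634501
r25: T_25,1=1×1+0=1; T_25,2=2×8388607+1=16777215; T_25,3=3×47063200806+8388607=141197991025; T_25,4=4×11681056634501+47063200806=46771289738810
Read S(25,1) = 1, S(25,2) = 16777215, S(25,3) = 141197991025, S(25,4) = 46771289738810.

1, 16777215, 141197991025, 46771289738810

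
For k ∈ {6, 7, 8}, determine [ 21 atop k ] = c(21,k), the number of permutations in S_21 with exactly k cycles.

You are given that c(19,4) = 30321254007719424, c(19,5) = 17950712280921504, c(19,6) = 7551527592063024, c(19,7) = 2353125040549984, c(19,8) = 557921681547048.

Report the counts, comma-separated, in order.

3599979517947607200, 1206647803780373360, 311333643161390640

i=20: T(20,5)=30321254007719424+19·17950712280921504=371384787345228000 | T(20,6)=17950712280921504+19·7551527592063024=161429736530118960 | T(20,7)=7551527592063024+19·2353125040549984=52260903362512720 | T(20,8)=2353125040549984+19·557921681547048=12953636989943896
i=21: T(21,6)=371384787345228000+20·161429736530118960=3599979517947607200 | T(21,7)=161429736530118960+20·52260903362512720=1206647803780373360 | T(21,8)=52260903362512720+20·12953636989943896=311333643161390640
Read c(21,6) = 3599979517947607200, c(21,7) = 1206647803780373360, c(21,8) = 311333643161390640.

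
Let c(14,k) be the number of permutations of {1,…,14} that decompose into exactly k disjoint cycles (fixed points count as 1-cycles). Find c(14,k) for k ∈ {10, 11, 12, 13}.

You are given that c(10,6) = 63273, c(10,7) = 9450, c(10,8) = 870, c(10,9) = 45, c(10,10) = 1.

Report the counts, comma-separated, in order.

[11] T[11,7]:10*9450+63273=157773 · T[11,8]:10*870+9450=18150 · T[11,9]:10*45+870=1320 · T[11,10]:10*1+45=55 · T[11,11]:10*0+1=1
[12] T[12,8]:11*18150+157773=357423 · T[12,9]:11*1320+18150=32670 · T[12,10]:11*55+1320=1925 · T[12,11]:11*1+55=66 · T[12,12]:11*0+1=1
[13] T[13,9]:12*32670+357423=749463 · T[13,10]:12*1925+32670=55770 · T[13,11]:12*66+1925=2717 · T[13,12]:12*1+66=78 · T[13,13]:12*0+1=1
[14] T[14,10]:13*55770+749463=1474473 · T[14,11]:13*2717+55770=91091 · T[14,12]:13*78+2717=3731 · T[14,13]:13*1+78=91
Read c(14,10) = 1474473, c(14,11) = 91091, c(14,12) = 3731, c(14,13) = 91.

1474473, 91091, 3731, 91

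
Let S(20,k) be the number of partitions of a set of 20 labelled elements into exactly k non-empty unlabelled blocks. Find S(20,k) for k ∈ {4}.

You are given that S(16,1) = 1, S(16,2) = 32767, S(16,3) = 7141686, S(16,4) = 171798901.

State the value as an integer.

45232115901

r17: T_17,1=1×1+0=1; T_17,2=2×32767+1=65535; T_17,3=3×7141686+32767=21457825; T_17,4=4×171798901+7141686=694337290
r18: T_18,2=2×65535+1=131071; T_18,3=3×21457825+65535=64439010; T_18,4=4×694337290+21457825=2798806985
r19: T_19,3=3×64439010+131071=193448101; T_19,4=4×2798806985+64439010=11259666950
r20: T_20,4=4×11259666950+193448101=45232115901
Read S(20,4) = 45232115901.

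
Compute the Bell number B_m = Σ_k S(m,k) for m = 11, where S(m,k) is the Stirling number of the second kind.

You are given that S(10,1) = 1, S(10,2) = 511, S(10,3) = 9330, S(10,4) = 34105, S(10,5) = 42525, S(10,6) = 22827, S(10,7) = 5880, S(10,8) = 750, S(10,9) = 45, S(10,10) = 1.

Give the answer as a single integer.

r11: T_11,1=1×1+0=1; T_11,2=2×511+1=1023; T_11,3=3×9330+511=28501; T_11,4=4×34105+9330=145750; T_11,5=5×42525+34105=246730; T_11,6=6×22827+42525=179487; T_11,7=7×5880+22827=63987; T_11,8=8×750+5880=11880; T_11,9=9×45+750=1155; T_11,10=10×1+45=55; T_11,11=11×0+1=1
B_11 = ΣS(11,k) = 1+1023+28501+145750+246730+179487+63987+11880+1155+55+1 = 678570

678570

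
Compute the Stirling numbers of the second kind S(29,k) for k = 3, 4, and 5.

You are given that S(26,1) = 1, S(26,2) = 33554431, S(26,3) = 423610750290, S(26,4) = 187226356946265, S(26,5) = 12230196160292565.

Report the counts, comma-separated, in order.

[27] T[27,1]:1*1+0=1 · T[27,2]:2*33554431+1=67108863 · T[27,3]:3*423610750290+33554431=1270865805301 · T[27,4]:4*187226356946265+423610750290=749329038535350 · T[27,5]:5*12230196160292565+187226356946265=61338207158409090
[28] T[28,2]:2*67108863+1=134217727 · T[28,3]:3*1270865805301+67108863=3812664524766 · T[28,4]:4*749329038535350+1270865805301=2998587019946701 · T[28,5]:5*61338207158409090+749329038535350=307440364830580800
[29] T[29,3]:3*3812664524766+134217727=11438127792025 · T[29,4]:4*2998587019946701+3812664524766=11998160744311570 · T[29,5]:5*307440364830580800+2998587019946701=1540200411172850701
Read S(29,3) = 11438127792025, S(29,4) = 11998160744311570, S(29,5) = 1540200411172850701.

11438127792025, 11998160744311570, 1540200411172850701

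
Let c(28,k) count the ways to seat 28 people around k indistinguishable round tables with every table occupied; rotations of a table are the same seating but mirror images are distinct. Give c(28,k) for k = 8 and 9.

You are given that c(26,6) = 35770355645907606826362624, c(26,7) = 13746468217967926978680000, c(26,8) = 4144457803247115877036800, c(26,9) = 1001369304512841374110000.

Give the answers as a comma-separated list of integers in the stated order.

3673742549077683082376236224, 936363983558079713086850400

i=27: T(27,7)=35770355645907606826362624+26·13746468217967926978680000=393178529313073708272042624 | T(27,8)=13746468217967926978680000+26·4144457803247115877036800=121502371102392939781636800 | T(27,9)=4144457803247115877036800+26·1001369304512841374110000=30180059720580991603896800
i=28: T(28,8)=393178529313073708272042624+27·121502371102392939781636800=3673742549077683082376236224 | T(28,9)=121502371102392939781636800+27·30180059720580991603896800=936363983558079713086850400
Read c(28,8) = 3673742549077683082376236224, c(28,9) = 936363983558079713086850400.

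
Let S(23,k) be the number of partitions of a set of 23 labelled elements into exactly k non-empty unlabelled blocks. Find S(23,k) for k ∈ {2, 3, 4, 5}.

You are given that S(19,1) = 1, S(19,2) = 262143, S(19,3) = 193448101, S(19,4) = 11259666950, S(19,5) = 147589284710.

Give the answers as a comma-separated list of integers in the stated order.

4194303, 15686335501, 2916342574750, 96416888184100

@20  (20,1):1·1+0→1, (20,2):262143·2+1→524287, (20,3):193448101·3+262143→580606446, (20,4):11259666950·4+193448101→45232115901, (20,5):147589284710·5+11259666950→749206090500
@21  (21,1):1·1+0→1, (21,2):524287·2+1→1048575, (21,3):580606446·3+524287→1742343625, (21,4):45232115901·4+580606446→181509070050, (21,5):749206090500·5+45232115901→3791262568401
@22  (22,1):1·1+0→1, (22,2):1048575·2+1→2097151, (22,3):1742343625·3+1048575→5228079450, (22,4):181509070050·4+1742343625→727778623825, (22,5):3791262568401·5+181509070050→19137821912055
@23  (23,2):2097151·2+1→4194303, (23,3):5228079450·3+2097151→15686335501, (23,4):727778623825·4+5228079450→2916342574750, (23,5):19137821912055·5+727778623825→96416888184100
Read S(23,2) = 4194303, S(23,3) = 15686335501, S(23,4) = 2916342574750, S(23,5) = 96416888184100.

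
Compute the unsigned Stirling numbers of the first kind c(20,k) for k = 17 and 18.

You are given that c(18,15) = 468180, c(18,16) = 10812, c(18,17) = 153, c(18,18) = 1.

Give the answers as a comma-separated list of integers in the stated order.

row 19: T[19][16]=18·10812+468180=662796  T[19][17]=18·153+10812=13566  T[19][18]=18·1+153=171
row 20: T[20][17]=19·13566+662796=920550  T[20][18]=19·171+13566=16815
Read c(20,17) = 920550, c(20,18) = 16815.

920550, 16815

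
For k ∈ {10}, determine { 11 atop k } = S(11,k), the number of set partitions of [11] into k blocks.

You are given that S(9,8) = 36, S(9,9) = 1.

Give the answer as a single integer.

r10: T_10,9=9×1+36=45; T_10,10=10×0+1=1
r11: T_11,10=10×1+45=55
Read S(11,10) = 55.

55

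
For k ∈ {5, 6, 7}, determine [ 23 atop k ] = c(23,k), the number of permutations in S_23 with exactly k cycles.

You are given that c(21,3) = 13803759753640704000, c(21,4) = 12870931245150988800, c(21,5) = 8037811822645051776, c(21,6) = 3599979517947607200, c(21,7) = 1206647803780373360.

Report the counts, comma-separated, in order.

[22] T[22,4]:21*12870931245150988800+13803759753640704000=284093315901811468800 · T[22,5]:21*8037811822645051776+12870931245150988800=181664979520697076096 · T[22,6]:21*3599979517947607200+8037811822645051776=83637381699544802976 · T[22,7]:21*1206647803780373360+3599979517947607200=28939583397335447760
[23] T[23,5]:22*181664979520697076096+284093315901811468800=4280722865357147142912 · T[23,6]:22*83637381699544802976+181664979520697076096=2021687376910682741568 · T[23,7]:22*28939583397335447760+83637381699544802976=720308216440924653696
Read c(23,5) = 4280722865357147142912, c(23,6) = 2021687376910682741568, c(23,7) = 720308216440924653696.

4280722865357147142912, 2021687376910682741568, 720308216440924653696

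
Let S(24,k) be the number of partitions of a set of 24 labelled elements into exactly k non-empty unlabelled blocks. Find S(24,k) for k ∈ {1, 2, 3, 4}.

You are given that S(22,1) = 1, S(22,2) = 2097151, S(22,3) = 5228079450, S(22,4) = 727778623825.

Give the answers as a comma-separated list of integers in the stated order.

1, 8388607, 47063200806, 11681056634501

@23  (23,1):1·1+0→1, (23,2):2097151·2+1→4194303, (23,3):5228079450·3+2097151→15686335501, (23,4):727778623825·4+5228079450→2916342574750
@24  (24,1):1·1+0→1, (24,2):4194303·2+1→8388607, (24,3):15686335501·3+4194303→47063200806, (24,4):2916342574750·4+15686335501→11681056634501
Read S(24,1) = 1, S(24,2) = 8388607, S(24,3) = 47063200806, S(24,4) = 11681056634501.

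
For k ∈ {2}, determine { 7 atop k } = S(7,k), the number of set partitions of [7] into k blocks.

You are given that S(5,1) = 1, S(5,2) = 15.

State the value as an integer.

[6] T[6,1]:1*1+0=1 · T[6,2]:2*15+1=31
[7] T[7,2]:2*31+1=63
Read S(7,2) = 63.

63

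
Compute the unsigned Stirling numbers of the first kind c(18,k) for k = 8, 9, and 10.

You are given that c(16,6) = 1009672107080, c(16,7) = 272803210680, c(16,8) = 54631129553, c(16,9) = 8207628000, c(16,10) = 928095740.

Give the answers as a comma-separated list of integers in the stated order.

24871845297936, 4308105301929, 577924894833

r17: T_17,7=16×272803210680+1009672107080=5374523477960; T_17,8=16×54631129553+272803210680=1146901283528; T_17,9=16×8207628000+54631129553=185953177553; T_17,10=16×928095740+8207628000=23057159840
r18: T_18,8=17×1146901283528+5374523477960=24871845297936; T_18,9=17×185953177553+1146901283528=4308105301929; T_18,10=17×23057159840+185953177553=577924894833
Read c(18,8) = 24871845297936, c(18,9) = 4308105301929, c(18,10) = 577924894833.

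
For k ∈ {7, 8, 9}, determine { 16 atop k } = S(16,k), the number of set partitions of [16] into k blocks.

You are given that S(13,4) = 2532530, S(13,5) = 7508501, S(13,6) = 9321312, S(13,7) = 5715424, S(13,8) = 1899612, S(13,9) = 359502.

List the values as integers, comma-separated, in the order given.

3281882604, 2141764053, 820784250

i=14: T(14,5)=2532530+5·7508501=40075035 | T(14,6)=7508501+6·9321312=63436373 | T(14,7)=9321312+7·5715424=49329280 | T(14,8)=5715424+8·1899612=20912320 | T(14,9)=1899612+9·359502=5135130
i=15: T(15,6)=40075035+6·63436373=420693273 | T(15,7)=63436373+7·49329280=408741333 | T(15,8)=49329280+8·20912320=216627840 | T(15,9)=20912320+9·5135130=67128490
i=16: T(16,7)=420693273+7·408741333=3281882604 | T(16,8)=408741333+8·216627840=2141764053 | T(16,9)=216627840+9·67128490=820784250
Read S(16,7) = 3281882604, S(16,8) = 2141764053, S(16,9) = 820784250.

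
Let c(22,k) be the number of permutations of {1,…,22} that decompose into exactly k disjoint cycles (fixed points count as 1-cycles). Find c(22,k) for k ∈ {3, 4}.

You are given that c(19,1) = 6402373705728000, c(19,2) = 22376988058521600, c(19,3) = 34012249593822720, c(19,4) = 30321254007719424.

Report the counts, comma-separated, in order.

298631902863216384000, 284093315901811468800

i=20: T(20,1)=0+19·6402373705728000=121645100408832000 | T(20,2)=6402373705728000+19·22376988058521600=431565146817638400 | T(20,3)=22376988058521600+19·34012249593822720=668609730341153280 | T(20,4)=34012249593822720+19·30321254007719424=610116075740491776
i=21: T(21,2)=121645100408832000+20·431565146817638400=8752948036761600000 | T(21,3)=431565146817638400+20·668609730341153280=13803759753640704000 | T(21,4)=668609730341153280+20·610116075740491776=12870931245150988800
i=22: T(22,3)=8752948036761600000+21·13803759753640704000=298631902863216384000 | T(22,4)=13803759753640704000+21·12870931245150988800=284093315901811468800
Read c(22,3) = 298631902863216384000, c(22,4) = 284093315901811468800.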